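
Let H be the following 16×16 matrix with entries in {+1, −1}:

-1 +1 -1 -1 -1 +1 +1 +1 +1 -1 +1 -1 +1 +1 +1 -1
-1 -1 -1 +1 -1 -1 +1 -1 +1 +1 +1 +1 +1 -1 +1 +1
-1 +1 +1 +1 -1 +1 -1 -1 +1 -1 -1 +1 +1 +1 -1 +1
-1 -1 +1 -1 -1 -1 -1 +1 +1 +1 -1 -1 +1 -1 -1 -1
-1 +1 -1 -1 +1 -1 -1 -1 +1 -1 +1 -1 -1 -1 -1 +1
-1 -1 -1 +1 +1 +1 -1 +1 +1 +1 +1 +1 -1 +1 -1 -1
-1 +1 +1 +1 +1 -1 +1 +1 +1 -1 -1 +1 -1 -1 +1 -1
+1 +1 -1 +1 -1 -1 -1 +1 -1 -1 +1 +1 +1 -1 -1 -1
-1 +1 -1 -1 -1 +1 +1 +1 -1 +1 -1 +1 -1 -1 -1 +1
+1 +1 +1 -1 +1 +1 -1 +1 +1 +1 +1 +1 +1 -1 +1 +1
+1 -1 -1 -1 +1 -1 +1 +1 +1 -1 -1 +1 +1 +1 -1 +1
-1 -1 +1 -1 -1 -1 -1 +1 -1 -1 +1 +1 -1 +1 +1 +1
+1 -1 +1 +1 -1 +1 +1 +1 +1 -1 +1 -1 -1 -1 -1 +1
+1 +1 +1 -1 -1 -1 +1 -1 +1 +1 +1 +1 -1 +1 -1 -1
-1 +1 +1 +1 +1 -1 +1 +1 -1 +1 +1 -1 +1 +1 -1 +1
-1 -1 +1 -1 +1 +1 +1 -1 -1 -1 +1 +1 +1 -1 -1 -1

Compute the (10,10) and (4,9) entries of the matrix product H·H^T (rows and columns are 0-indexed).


Row 4 of H: [-1, 1, -1, -1, 1, -1, -1, -1, 1, -1, 1, -1, -1, -1, -1, 1].
Row 9 of H: [1, 1, 1, -1, 1, 1, -1, 1, 1, 1, 1, 1, 1, -1, 1, 1].
Row 10 of H: [1, -1, -1, -1, 1, -1, 1, 1, 1, -1, -1, 1, 1, 1, -1, 1].
(H·H^T)[10][10] = Σ_j H[10][j]·H[10][j] = (1)² + (-1)² + (-1)² + (-1)² + (1)² + (-1)² + (1)² + (1)² + (1)² + (-1)² + (-1)² + (1)² + (1)² + (1)² + (-1)² + (1)² = 1 + 1 + 1 + 1 + 1 + 1 + 1 + 1 + 1 + 1 + 1 + 1 + 1 + 1 + 1 + 1 = 16.
(H·H^T)[4][9] = Σ_j H[4][j]·H[9][j] = (-1)·(1) + (1)·(1) + (-1)·(1) + (-1)·(-1) + (1)·(1) + (-1)·(1) + (-1)·(-1) + (-1)·(1) + (1)·(1) + (-1)·(1) + (1)·(1) + (-1)·(1) + (-1)·(1) + (-1)·(-1) + (-1)·(1) + (1)·(1) = -1 + 1 + -1 + 1 + 1 + -1 + 1 + -1 + 1 + -1 + 1 + -1 + -1 + 1 + -1 + 1 = 0.
So rows 4 and 9 are orthogonal; the diagonal entry equals n = 16.

(10,10) entry = 16; (4,9) entry = 0.


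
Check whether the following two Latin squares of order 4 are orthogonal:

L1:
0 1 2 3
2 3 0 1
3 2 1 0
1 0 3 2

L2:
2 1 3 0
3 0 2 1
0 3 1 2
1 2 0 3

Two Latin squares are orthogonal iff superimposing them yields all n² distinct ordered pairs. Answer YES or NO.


Form the n² = 16 superimposed pairs (L1[i][j], L2[i][j]), row by row (rows and columns indexed from 0):
row 0: (0,2) (1,1) (2,3) (3,0)
row 1: (2,3) (3,0) (0,2) (1,1)
row 2: (3,0) (2,3) (1,1) (0,2)
row 3: (1,1) (0,2) (3,0) (2,3)
Orthogonality requires all 16 pairs distinct.
But the pair (2,3) repeats: cell (0,2) has L1 = 2, L2 = 3, and cell (1,0) has L1 = 2, L2 = 3.
A repeated pair means some other pair never occurs (only 4 distinct pairs out of 16), so the squares are not orthogonal.
Conclusion: NO.

NO


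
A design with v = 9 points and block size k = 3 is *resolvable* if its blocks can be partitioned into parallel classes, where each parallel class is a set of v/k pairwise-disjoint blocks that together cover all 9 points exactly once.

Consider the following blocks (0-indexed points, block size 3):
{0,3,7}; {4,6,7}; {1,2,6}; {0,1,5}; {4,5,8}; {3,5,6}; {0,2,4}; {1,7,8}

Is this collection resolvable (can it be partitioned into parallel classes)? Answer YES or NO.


v = 9, block size k = 3, number of blocks = 8.
For resolvability, blocks must partition into parallel classes of size v/k = 3.
Total blocks must therefore be a multiple of 3: 8 = 3·2 + 2 ⇒ not divisible ✗.
Resolvable? NO.

NO


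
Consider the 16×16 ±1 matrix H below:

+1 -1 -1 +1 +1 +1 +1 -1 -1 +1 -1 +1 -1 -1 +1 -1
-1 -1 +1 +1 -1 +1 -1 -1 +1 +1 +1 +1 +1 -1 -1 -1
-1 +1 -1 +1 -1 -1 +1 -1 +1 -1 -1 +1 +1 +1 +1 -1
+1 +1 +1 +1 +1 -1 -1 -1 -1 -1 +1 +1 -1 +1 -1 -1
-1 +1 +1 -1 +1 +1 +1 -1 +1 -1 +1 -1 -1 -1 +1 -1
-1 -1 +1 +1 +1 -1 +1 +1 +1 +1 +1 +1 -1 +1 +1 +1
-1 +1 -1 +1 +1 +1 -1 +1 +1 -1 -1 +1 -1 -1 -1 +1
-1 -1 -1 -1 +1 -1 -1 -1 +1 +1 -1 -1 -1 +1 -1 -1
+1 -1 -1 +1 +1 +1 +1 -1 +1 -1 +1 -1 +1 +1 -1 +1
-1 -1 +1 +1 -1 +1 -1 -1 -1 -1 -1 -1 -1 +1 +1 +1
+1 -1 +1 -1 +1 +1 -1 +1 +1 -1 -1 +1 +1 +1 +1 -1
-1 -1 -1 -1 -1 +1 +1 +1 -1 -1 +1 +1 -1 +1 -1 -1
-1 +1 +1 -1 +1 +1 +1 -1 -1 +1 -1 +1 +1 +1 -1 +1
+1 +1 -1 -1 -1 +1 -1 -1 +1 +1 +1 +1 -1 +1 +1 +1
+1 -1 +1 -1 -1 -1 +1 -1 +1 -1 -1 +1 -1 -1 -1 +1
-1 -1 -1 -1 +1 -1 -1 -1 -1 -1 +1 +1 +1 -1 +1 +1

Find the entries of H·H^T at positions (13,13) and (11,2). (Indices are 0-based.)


Row 2 of H: [-1, 1, -1, 1, -1, -1, 1, -1, 1, -1, -1, 1, 1, 1, 1, -1].
Row 11 of H: [-1, -1, -1, -1, -1, 1, 1, 1, -1, -1, 1, 1, -1, 1, -1, -1].
Row 13 of H: [1, 1, -1, -1, -1, 1, -1, -1, 1, 1, 1, 1, -1, 1, 1, 1].
(H·H^T)[13][13] = Σ_j H[13][j]·H[13][j] = (1)² + (1)² + (-1)² + (-1)² + (-1)² + (1)² + (-1)² + (-1)² + (1)² + (1)² + (1)² + (1)² + (-1)² + (1)² + (1)² + (1)² = 1 + 1 + 1 + 1 + 1 + 1 + 1 + 1 + 1 + 1 + 1 + 1 + 1 + 1 + 1 + 1 = 16.
(H·H^T)[11][2] = Σ_j H[11][j]·H[2][j] = (-1)·(-1) + (-1)·(1) + (-1)·(-1) + (-1)·(1) + (-1)·(-1) + (1)·(-1) + (1)·(1) + (1)·(-1) + (-1)·(1) + (-1)·(-1) + (1)·(-1) + (1)·(1) + (-1)·(1) + (1)·(1) + (-1)·(1) + (-1)·(-1) = 1 + -1 + 1 + -1 + 1 + -1 + 1 + -1 + -1 + 1 + -1 + 1 + -1 + 1 + -1 + 1 = 0.
So rows 11 and 2 are orthogonal; the diagonal entry equals n = 16.

(13,13) entry = 16; (11,2) entry = 0.


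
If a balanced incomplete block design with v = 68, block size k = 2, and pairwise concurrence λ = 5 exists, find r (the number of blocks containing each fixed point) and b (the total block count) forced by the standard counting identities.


Any 2-(v, k, λ) BIBD satisfies two necessary conditions:
  (i)  Each point sits in r blocks, and counting incidences through any fixed point gives r(k − 1) = λ(v − 1), so r = λ(v − 1)/(k − 1).
  (ii) Total incidences bk = vr, so b = vr/k.
Step 1: r = λ(v − 1)/(k − 1) = 5·(68 − 1)/(2 − 1) = 5·67/1 = 335/1 = 335.
Step 2: b = vr/k = 68·335/2 = 22780/2 = 11390.
Check integrality: r = 335 ∈ Z ✓, b = 11390 ∈ Z ✓.
(These identities are necessary conditions: they determine r and b for any design with these parameters, but do not by themselves prove that one exists.)

r = 335, b = 11390.


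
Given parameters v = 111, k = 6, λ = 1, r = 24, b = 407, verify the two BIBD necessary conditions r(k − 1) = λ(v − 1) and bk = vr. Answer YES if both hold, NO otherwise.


Condition (i): r(k − 1) = 24·5 = 120; λ(v − 1) = 1·110 = 110. Match? NO.
Condition (ii): bk = 407·6 = 2442; vr = 111·24 = 2664. Match? NO.
Both conditions hold? NO.

NO


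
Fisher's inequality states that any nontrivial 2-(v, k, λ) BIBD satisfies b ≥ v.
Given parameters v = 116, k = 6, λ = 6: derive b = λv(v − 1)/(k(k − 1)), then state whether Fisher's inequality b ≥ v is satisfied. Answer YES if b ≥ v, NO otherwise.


r = λ(v − 1)/(k − 1) = 6·115/5 = 138.
b = vr/k = 116·138/6 = 2668.
Fisher's inequality: b ≥ v ⇔ 2668 ≥ 116? YES.

YES


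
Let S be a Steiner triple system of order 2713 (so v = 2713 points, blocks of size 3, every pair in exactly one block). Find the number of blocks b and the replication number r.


An STS(v) is a 2-(v, 3, 1) BIBD: block size k = 3, λ = 1.
Replication: r(k − 1) = λ(v − 1) ⇒ r·2 = 2713 − 1 = 2712 ⇒ r = 1356.
Block count: bk = vr ⇒ b·3 = 2713·1356 = 3678828 ⇒ b = 1226276.

r = 1356, b = 1226276.


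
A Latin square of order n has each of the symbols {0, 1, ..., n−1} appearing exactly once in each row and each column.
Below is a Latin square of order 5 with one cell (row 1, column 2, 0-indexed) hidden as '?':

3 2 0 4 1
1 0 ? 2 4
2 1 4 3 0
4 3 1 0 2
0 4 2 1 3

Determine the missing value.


Row 1 contains symbols [0, 1, 2, 4] — missing [3].
Column 2 contains symbols [0, 1, 2, 4] — missing [3].
The missing symbol must appear in both missing sets; intersection = [3].
Therefore the hidden value is 3.

Missing value = 3.


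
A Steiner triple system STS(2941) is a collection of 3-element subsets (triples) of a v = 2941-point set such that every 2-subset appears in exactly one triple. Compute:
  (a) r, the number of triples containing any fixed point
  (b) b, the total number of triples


An STS(v) is a 2-(v, 3, 1) BIBD: block size k = 3, λ = 1.
Replication: r(k − 1) = λ(v − 1) ⇒ r·2 = 2941 − 1 = 2940 ⇒ r = 1470.
Block count: bk = vr ⇒ b·3 = 2941·1470 = 4323270 ⇒ b = 1441090.

r = 1470, b = 1441090.


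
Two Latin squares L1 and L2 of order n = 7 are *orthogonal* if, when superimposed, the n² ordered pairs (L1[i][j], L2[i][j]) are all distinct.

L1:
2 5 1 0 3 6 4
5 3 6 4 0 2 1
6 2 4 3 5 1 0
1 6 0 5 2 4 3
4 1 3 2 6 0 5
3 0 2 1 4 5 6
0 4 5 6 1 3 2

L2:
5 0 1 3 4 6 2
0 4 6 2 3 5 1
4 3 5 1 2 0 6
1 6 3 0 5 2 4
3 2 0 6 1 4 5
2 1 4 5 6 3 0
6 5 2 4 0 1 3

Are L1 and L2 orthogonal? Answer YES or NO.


Form the n² = 49 superimposed pairs (L1[i][j], L2[i][j]), row by row (rows and columns indexed from 0):
row 0: (2,5) (5,0) (1,1) (0,3) (3,4) (6,6) (4,2)
row 1: (5,0) (3,4) (6,6) (4,2) (0,3) (2,5) (1,1)
row 2: (6,4) (2,3) (4,5) (3,1) (5,2) (1,0) (0,6)
row 3: (1,1) (6,6) (0,3) (5,0) (2,5) (4,2) (3,4)
row 4: (4,3) (1,2) (3,0) (2,6) (6,1) (0,4) (5,5)
row 5: (3,2) (0,1) (2,4) (1,5) (4,6) (5,3) (6,0)
row 6: (0,6) (4,5) (5,2) (6,4) (1,0) (3,1) (2,3)
Orthogonality requires all 49 pairs distinct.
But the pair (5,0) repeats: cell (0,1) has L1 = 5, L2 = 0, and cell (1,0) has L1 = 5, L2 = 0.
A repeated pair means some other pair never occurs (only 28 distinct pairs out of 49), so the squares are not orthogonal.
Conclusion: NO.

NO


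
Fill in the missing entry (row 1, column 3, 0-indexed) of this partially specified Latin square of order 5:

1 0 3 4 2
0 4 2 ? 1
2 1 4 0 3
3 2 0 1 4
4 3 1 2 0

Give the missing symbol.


Row 1 contains symbols [0, 1, 2, 4] — missing [3].
Column 3 contains symbols [0, 1, 2, 4] — missing [3].
The missing symbol must appear in both missing sets; intersection = [3].
Therefore the hidden value is 3.

Missing value = 3.


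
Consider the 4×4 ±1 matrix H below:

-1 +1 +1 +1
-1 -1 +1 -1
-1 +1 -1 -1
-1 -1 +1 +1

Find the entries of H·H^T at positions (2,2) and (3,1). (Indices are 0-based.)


Row 1 of H: [-1, -1, 1, -1].
Row 2 of H: [-1, 1, -1, -1].
Row 3 of H: [-1, -1, 1, 1].
(H·H^T)[2][2] = Σ_j H[2][j]·H[2][j] = (-1)² + (1)² + (-1)² + (-1)² = 1 + 1 + 1 + 1 = 4.
(H·H^T)[3][1] = Σ_j H[3][j]·H[1][j] = (-1)·(-1) + (-1)·(-1) + (1)·(1) + (1)·(-1) = 1 + 1 + 1 + -1 = 2.
Rows 3 and 1 are not orthogonal (dot product = 2 ≠ 0), so H is not a Hadamard matrix.

(2,2) entry = 4; (3,1) entry = 2.


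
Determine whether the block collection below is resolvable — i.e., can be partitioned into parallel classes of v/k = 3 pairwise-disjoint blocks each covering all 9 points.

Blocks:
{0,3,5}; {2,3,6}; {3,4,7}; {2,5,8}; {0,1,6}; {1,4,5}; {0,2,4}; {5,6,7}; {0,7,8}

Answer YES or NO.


v = 9, block size k = 3, number of blocks = 9.
For resolvability, blocks must partition into parallel classes of size v/k = 3.
Total blocks must therefore be a multiple of 3: 9 = 3·3 + 0 ⇒ divisible ✓.
Consider block {0,3,5}. It intersects every other block in the collection, so no parallel class of size 3 can contain it.
Since every block must belong to some parallel class in a resolution, the collection cannot be partitioned into parallel classes.
Resolvable? NO.

NO


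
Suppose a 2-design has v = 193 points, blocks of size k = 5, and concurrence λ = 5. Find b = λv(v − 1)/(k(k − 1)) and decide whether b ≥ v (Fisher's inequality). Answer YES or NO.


r = λ(v − 1)/(k − 1) = 5·192/4 = 240.
b = vr/k = 193·240/5 = 9264.
Fisher's inequality: b ≥ v ⇔ 9264 ≥ 193? YES.

YES


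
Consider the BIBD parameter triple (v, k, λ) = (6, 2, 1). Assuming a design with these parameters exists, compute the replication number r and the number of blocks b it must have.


Any 2-(v, k, λ) BIBD satisfies two necessary conditions:
  (i)  Each point sits in r blocks, and counting incidences through any fixed point gives r(k − 1) = λ(v − 1), so r = λ(v − 1)/(k − 1).
  (ii) Total incidences bk = vr, so b = vr/k.
Step 1: r = λ(v − 1)/(k − 1) = 1·(6 − 1)/(2 − 1) = 1·5/1 = 5/1 = 5.
Step 2: b = vr/k = 6·5/2 = 30/2 = 15.
Check integrality: r = 5 ∈ Z ✓, b = 15 ∈ Z ✓.
(These identities are necessary conditions: they determine r and b for any design with these parameters, but do not by themselves prove that one exists.)

r = 5, b = 15.


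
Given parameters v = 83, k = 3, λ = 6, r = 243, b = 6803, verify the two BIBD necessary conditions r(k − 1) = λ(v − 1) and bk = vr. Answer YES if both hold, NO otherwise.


Condition (i): r(k − 1) = 243·2 = 486; λ(v − 1) = 6·82 = 492. Match? NO.
Condition (ii): bk = 6803·3 = 20409; vr = 83·243 = 20169. Match? NO.
Both conditions hold? NO.

NO


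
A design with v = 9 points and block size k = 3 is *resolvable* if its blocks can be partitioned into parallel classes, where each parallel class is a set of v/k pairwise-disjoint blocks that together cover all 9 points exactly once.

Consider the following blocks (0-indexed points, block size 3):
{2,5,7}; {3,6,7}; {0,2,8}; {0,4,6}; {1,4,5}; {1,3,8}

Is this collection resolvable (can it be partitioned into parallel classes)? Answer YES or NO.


v = 9, block size k = 3, number of blocks = 6.
For resolvability, blocks must partition into parallel classes of size v/k = 3.
Total blocks must therefore be a multiple of 3: 6 = 3·2 + 0 ⇒ divisible ✓.
Greedy packing gives 2 candidate class(es). Each should be a full parallel class (size 3, covers all 9 points).
  Class 1 (3 blocks): {2,5,7}; {0,4,6}; {1,3,8}. Points covered: [0, 1, 2, 3, 4, 5, 6, 7, 8].
  Class 2 (3 blocks): {3,6,7}; {0,2,8}; {1,4,5}. Points covered: [0, 1, 2, 3, 4, 5, 6, 7, 8].
All classes full (size 3)? YES. All classes cover every point? YES.
Resolvable? YES.

YES


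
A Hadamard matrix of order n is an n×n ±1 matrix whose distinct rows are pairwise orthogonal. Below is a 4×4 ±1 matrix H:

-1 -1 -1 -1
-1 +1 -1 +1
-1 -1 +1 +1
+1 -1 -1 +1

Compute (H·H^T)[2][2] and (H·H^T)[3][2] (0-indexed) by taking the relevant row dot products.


Row 2 of H: [-1, -1, 1, 1].
Row 3 of H: [1, -1, -1, 1].
(H·H^T)[2][2] = Σ_j H[2][j]·H[2][j] = (-1)² + (-1)² + (1)² + (1)² = 1 + 1 + 1 + 1 = 4.
(H·H^T)[3][2] = Σ_j H[3][j]·H[2][j] = (1)·(-1) + (-1)·(-1) + (-1)·(1) + (1)·(1) = -1 + 1 + -1 + 1 = 0.
So rows 3 and 2 are orthogonal; the diagonal entry equals n = 4.

(2,2) entry = 4; (3,2) entry = 0.


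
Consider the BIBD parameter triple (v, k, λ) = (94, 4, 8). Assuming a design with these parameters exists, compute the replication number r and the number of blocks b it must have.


Any 2-(v, k, λ) BIBD satisfies two necessary conditions:
  (i)  Each point sits in r blocks, and counting incidences through any fixed point gives r(k − 1) = λ(v − 1), so r = λ(v − 1)/(k − 1).
  (ii) Total incidences bk = vr, so b = vr/k.
Step 1: r = λ(v − 1)/(k − 1) = 8·(94 − 1)/(4 − 1) = 8·93/3 = 744/3 = 248.
Step 2: b = vr/k = 94·248/4 = 23312/4 = 5828.
Check integrality: r = 248 ∈ Z ✓, b = 5828 ∈ Z ✓.
(These identities are necessary conditions: they determine r and b for any design with these parameters, but do not by themselves prove that one exists.)

r = 248, b = 5828.


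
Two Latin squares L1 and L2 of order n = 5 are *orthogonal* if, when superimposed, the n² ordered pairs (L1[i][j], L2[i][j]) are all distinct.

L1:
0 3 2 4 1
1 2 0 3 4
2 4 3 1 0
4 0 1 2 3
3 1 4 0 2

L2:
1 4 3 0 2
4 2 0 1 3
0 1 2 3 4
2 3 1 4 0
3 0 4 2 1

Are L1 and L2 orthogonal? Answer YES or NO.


Form the n² = 25 superimposed pairs (L1[i][j], L2[i][j]), row by row (rows and columns indexed from 0):
row 0: (0,1) (3,4) (2,3) (4,0) (1,2)
row 1: (1,4) (2,2) (0,0) (3,1) (4,3)
row 2: (2,0) (4,1) (3,2) (1,3) (0,4)
row 3: (4,2) (0,3) (1,1) (2,4) (3,0)
row 4: (3,3) (1,0) (4,4) (0,2) (2,1)
Orthogonality requires all 25 pairs distinct.
Check by first coordinate: for each symbol s of L1, list the L2 entries in the n cells where L1 = s; they must all differ.
  L1 = 0: L2 entries (in reading order) 1, 0, 4, 3, 2 — all 5 distinct ✓
  L1 = 1: L2 entries (in reading order) 2, 4, 3, 1, 0 — all 5 distinct ✓
  L1 = 2: L2 entries (in reading order) 3, 2, 0, 4, 1 — all 5 distinct ✓
  L1 = 3: L2 entries (in reading order) 4, 1, 2, 0, 3 — all 5 distinct ✓
  L1 = 4: L2 entries (in reading order) 0, 3, 1, 2, 4 — all 5 distinct ✓
Every symbol of L1 meets every symbol of L2 exactly once, so all 25 pairs are distinct (25 of 25).
Conclusion: YES.

YES


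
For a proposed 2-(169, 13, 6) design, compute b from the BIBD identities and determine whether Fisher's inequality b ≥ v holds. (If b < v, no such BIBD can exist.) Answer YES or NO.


r = λ(v − 1)/(k − 1) = 6·168/12 = 84.
b = vr/k = 169·84/13 = 1092.
Fisher's inequality: b ≥ v ⇔ 1092 ≥ 169? YES.

YES


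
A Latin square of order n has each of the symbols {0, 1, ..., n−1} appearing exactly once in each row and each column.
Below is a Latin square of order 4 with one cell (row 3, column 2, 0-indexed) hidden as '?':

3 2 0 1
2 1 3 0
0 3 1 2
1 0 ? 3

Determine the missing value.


Row 3 contains symbols [0, 1, 3] — missing [2].
Column 2 contains symbols [0, 1, 3] — missing [2].
The missing symbol must appear in both missing sets; intersection = [2].
Therefore the hidden value is 2.

Missing value = 2.


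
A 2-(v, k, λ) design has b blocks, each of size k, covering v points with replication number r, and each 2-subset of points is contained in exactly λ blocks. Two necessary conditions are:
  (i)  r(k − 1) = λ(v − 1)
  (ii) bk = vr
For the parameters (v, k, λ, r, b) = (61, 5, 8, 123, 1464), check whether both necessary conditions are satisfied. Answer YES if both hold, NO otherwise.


Condition (i): r(k − 1) = 123·4 = 492; λ(v − 1) = 8·60 = 480. Match? NO.
Condition (ii): bk = 1464·5 = 7320; vr = 61·123 = 7503. Match? NO.
Both conditions hold? NO.

NO


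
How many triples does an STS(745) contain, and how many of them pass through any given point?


An STS(v) is a 2-(v, 3, 1) BIBD: block size k = 3, λ = 1.
Replication: r(k − 1) = λ(v − 1) ⇒ r·2 = 745 − 1 = 744 ⇒ r = 372.
Block count: bk = vr ⇒ b·3 = 745·372 = 277140 ⇒ b = 92380.

r = 372, b = 92380.


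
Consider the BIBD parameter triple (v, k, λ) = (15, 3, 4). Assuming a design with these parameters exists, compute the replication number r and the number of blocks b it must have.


Any 2-(v, k, λ) BIBD satisfies two necessary conditions:
  (i)  Each point sits in r blocks, and counting incidences through any fixed point gives r(k − 1) = λ(v − 1), so r = λ(v − 1)/(k − 1).
  (ii) Total incidences bk = vr, so b = vr/k.
Step 1: r = λ(v − 1)/(k − 1) = 4·(15 − 1)/(3 − 1) = 4·14/2 = 56/2 = 28.
Step 2: b = vr/k = 15·28/3 = 420/3 = 140.
Check integrality: r = 28 ∈ Z ✓, b = 140 ∈ Z ✓.
(These identities are necessary conditions: they determine r and b for any design with these parameters, but do not by themselves prove that one exists.)

r = 28, b = 140.


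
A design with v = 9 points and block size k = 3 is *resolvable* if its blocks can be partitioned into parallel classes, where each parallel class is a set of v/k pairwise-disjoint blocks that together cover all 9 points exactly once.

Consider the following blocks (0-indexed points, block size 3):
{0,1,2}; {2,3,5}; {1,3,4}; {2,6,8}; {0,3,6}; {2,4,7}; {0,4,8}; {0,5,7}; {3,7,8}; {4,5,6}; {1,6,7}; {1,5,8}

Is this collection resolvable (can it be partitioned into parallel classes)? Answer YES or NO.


v = 9, block size k = 3, number of blocks = 12.
For resolvability, blocks must partition into parallel classes of size v/k = 3.
Total blocks must therefore be a multiple of 3: 12 = 3·4 + 0 ⇒ divisible ✓.
Greedy packing gives 4 candidate class(es). Each should be a full parallel class (size 3, covers all 9 points).
  Class 1 (3 blocks): {0,1,2}; {3,7,8}; {4,5,6}. Points covered: [0, 1, 2, 3, 4, 5, 6, 7, 8].
  Class 2 (3 blocks): {2,3,5}; {0,4,8}; {1,6,7}. Points covered: [0, 1, 2, 3, 4, 5, 6, 7, 8].
  Class 3 (3 blocks): {1,3,4}; {2,6,8}; {0,5,7}. Points covered: [0, 1, 2, 3, 4, 5, 6, 7, 8].
  Class 4 (3 blocks): {0,3,6}; {2,4,7}; {1,5,8}. Points covered: [0, 1, 2, 3, 4, 5, 6, 7, 8].
All classes full (size 3)? YES. All classes cover every point? YES.
Resolvable? YES.

YES


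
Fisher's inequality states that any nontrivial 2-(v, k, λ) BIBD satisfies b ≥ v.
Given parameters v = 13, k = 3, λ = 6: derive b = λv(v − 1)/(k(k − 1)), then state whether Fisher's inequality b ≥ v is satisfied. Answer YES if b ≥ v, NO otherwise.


r = λ(v − 1)/(k − 1) = 6·12/2 = 36.
b = vr/k = 13·36/3 = 156.
Fisher's inequality: b ≥ v ⇔ 156 ≥ 13? YES.

YES


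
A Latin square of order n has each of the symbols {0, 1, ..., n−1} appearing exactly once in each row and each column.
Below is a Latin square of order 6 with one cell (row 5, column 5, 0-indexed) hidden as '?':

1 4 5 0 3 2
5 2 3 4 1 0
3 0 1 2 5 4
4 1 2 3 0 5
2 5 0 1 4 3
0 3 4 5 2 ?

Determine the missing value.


Row 5 contains symbols [0, 2, 3, 4, 5] — missing [1].
Column 5 contains symbols [0, 2, 3, 4, 5] — missing [1].
The missing symbol must appear in both missing sets; intersection = [1].
Therefore the hidden value is 1.

Missing value = 1.


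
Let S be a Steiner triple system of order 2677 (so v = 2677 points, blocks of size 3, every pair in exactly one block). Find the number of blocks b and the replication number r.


An STS(v) is a 2-(v, 3, 1) BIBD: block size k = 3, λ = 1.
Replication: r(k − 1) = λ(v − 1) ⇒ r·2 = 2677 − 1 = 2676 ⇒ r = 1338.
Block count: b = v(v − 1)/6 = 2677·2676/6 = 7163652/6 = 1193942.

r = 1338, b = 1193942.


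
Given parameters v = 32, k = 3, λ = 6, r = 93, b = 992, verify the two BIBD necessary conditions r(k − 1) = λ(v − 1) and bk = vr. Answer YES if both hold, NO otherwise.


Condition (i): r(k − 1) = 93·2 = 186; λ(v − 1) = 6·31 = 186. Match? YES.
Condition (ii): bk = 992·3 = 2976; vr = 32·93 = 2976. Match? YES.
Both conditions hold? YES.

YES


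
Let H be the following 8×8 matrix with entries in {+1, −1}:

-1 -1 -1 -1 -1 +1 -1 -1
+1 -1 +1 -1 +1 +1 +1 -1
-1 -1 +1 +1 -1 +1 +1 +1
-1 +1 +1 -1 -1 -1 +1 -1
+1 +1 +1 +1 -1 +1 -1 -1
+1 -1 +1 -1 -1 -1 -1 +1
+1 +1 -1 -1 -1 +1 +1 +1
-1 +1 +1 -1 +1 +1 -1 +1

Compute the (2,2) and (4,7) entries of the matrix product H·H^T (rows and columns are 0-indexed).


Row 2 of H: [-1, -1, 1, 1, -1, 1, 1, 1].
Row 4 of H: [1, 1, 1, 1, -1, 1, -1, -1].
Row 7 of H: [-1, 1, 1, -1, 1, 1, -1, 1].
(H·H^T)[2][2] = Σ_j H[2][j]·H[2][j] = (-1)² + (-1)² + (1)² + (1)² + (-1)² + (1)² + (1)² + (1)² = 1 + 1 + 1 + 1 + 1 + 1 + 1 + 1 = 8.
(H·H^T)[4][7] = Σ_j H[4][j]·H[7][j] = (1)·(-1) + (1)·(1) + (1)·(1) + (1)·(-1) + (-1)·(1) + (1)·(1) + (-1)·(-1) + (-1)·(1) = -1 + 1 + 1 + -1 + -1 + 1 + 1 + -1 = 0.
So rows 4 and 7 are orthogonal; the diagonal entry equals n = 8.

(2,2) entry = 8; (4,7) entry = 0.


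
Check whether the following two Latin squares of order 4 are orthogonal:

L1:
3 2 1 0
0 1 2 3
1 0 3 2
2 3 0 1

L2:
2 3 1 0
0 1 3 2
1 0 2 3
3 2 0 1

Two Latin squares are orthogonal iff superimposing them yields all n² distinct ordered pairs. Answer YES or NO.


Form the n² = 16 superimposed pairs (L1[i][j], L2[i][j]), row by row (rows and columns indexed from 0):
row 0: (3,2) (2,3) (1,1) (0,0)
row 1: (0,0) (1,1) (2,3) (3,2)
row 2: (1,1) (0,0) (3,2) (2,3)
row 3: (2,3) (3,2) (0,0) (1,1)
Orthogonality requires all 16 pairs distinct.
But the pair (0,0) repeats: cell (0,3) has L1 = 0, L2 = 0, and cell (1,0) has L1 = 0, L2 = 0.
A repeated pair means some other pair never occurs (only 4 distinct pairs out of 16), so the squares are not orthogonal.
Conclusion: NO.

NO


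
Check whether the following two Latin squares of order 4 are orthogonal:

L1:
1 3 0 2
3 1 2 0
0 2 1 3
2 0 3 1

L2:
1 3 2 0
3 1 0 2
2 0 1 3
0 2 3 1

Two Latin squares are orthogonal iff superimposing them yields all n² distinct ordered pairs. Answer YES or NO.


Form the n² = 16 superimposed pairs (L1[i][j], L2[i][j]), row by row (rows and columns indexed from 0):
row 0: (1,1) (3,3) (0,2) (2,0)
row 1: (3,3) (1,1) (2,0) (0,2)
row 2: (0,2) (2,0) (1,1) (3,3)
row 3: (2,0) (0,2) (3,3) (1,1)
Orthogonality requires all 16 pairs distinct.
But the pair (3,3) repeats: cell (0,1) has L1 = 3, L2 = 3, and cell (1,0) has L1 = 3, L2 = 3.
A repeated pair means some other pair never occurs (only 4 distinct pairs out of 16), so the squares are not orthogonal.
Conclusion: NO.

NO


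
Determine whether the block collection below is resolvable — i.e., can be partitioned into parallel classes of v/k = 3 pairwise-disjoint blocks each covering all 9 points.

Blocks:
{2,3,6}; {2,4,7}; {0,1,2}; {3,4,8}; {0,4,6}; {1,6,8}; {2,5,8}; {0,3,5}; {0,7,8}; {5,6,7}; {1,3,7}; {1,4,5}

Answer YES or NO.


v = 9, block size k = 3, number of blocks = 12.
For resolvability, blocks must partition into parallel classes of size v/k = 3.
Total blocks must therefore be a multiple of 3: 12 = 3·4 + 0 ⇒ divisible ✓.
Greedy packing gives 4 candidate class(es). Each should be a full parallel class (size 3, covers all 9 points).
  Class 1 (3 blocks): {2,3,6}; {0,7,8}; {1,4,5}. Points covered: [0, 1, 2, 3, 4, 5, 6, 7, 8].
  Class 2 (3 blocks): {2,4,7}; {1,6,8}; {0,3,5}. Points covered: [0, 1, 2, 3, 4, 5, 6, 7, 8].
  Class 3 (3 blocks): {0,1,2}; {3,4,8}; {5,6,7}. Points covered: [0, 1, 2, 3, 4, 5, 6, 7, 8].
  Class 4 (3 blocks): {0,4,6}; {2,5,8}; {1,3,7}. Points covered: [0, 1, 2, 3, 4, 5, 6, 7, 8].
All classes full (size 3)? YES. All classes cover every point? YES.
Resolvable? YES.

YES


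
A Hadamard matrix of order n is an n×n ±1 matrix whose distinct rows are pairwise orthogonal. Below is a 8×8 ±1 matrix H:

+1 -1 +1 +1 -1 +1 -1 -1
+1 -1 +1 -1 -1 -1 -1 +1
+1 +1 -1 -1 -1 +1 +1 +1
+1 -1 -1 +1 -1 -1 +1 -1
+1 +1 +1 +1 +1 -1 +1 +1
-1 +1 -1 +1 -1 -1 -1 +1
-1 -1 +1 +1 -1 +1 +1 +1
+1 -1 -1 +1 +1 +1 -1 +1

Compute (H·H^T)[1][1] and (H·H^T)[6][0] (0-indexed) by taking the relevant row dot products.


Row 0 of H: [1, -1, 1, 1, -1, 1, -1, -1].
Row 1 of H: [1, -1, 1, -1, -1, -1, -1, 1].
Row 6 of H: [-1, -1, 1, 1, -1, 1, 1, 1].
(H·H^T)[1][1] = Σ_j H[1][j]·H[1][j] = (1)² + (-1)² + (1)² + (-1)² + (-1)² + (-1)² + (-1)² + (1)² = 1 + 1 + 1 + 1 + 1 + 1 + 1 + 1 = 8.
(H·H^T)[6][0] = Σ_j H[6][j]·H[0][j] = (-1)·(1) + (-1)·(-1) + (1)·(1) + (1)·(1) + (-1)·(-1) + (1)·(1) + (1)·(-1) + (1)·(-1) = -1 + 1 + 1 + 1 + 1 + 1 + -1 + -1 = 2.
Rows 6 and 0 are not orthogonal (dot product = 2 ≠ 0), so H is not a Hadamard matrix.

(1,1) entry = 8; (6,0) entry = 2.


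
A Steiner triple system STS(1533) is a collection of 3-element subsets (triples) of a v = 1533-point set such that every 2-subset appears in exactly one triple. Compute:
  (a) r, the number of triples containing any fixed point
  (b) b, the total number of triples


An STS(v) is a 2-(v, 3, 1) BIBD: block size k = 3, λ = 1.
Replication: r(k − 1) = λ(v − 1) ⇒ r·2 = 1533 − 1 = 1532 ⇒ r = 766.
Block count: bk = vr ⇒ b·3 = 1533·766 = 1174278 ⇒ b = 391426.
(Check via b = v(v − 1)/6 = 1533·1532/6 = 2348556/6 = 391426.)

r = 766, b = 391426.


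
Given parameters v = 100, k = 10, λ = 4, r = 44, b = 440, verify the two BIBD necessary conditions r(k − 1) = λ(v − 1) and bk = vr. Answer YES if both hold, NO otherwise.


Condition (i): r(k − 1) = 44·9 = 396; λ(v − 1) = 4·99 = 396. Match? YES.
Condition (ii): bk = 440·10 = 4400; vr = 100·44 = 4400. Match? YES.
Both conditions hold? YES.

YES


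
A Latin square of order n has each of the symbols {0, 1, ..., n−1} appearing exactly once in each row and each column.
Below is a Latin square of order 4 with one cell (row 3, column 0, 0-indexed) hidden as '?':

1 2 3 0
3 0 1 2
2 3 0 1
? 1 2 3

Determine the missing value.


Row 3 contains symbols [1, 2, 3] — missing [0].
Column 0 contains symbols [1, 2, 3] — missing [0].
The missing symbol must appear in both missing sets; intersection = [0].
Therefore the hidden value is 0.

Missing value = 0.


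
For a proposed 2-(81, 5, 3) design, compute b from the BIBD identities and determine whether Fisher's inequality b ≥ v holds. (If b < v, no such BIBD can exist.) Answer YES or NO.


b = λv(v − 1)/(k(k − 1)) = 3·81·80/(5·4) = 19440/20 = 972.
Compare with v = 81: b ≥ v, so Fisher's inequality holds.

YES


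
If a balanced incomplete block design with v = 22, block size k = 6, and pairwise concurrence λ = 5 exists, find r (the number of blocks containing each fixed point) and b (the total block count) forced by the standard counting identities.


Any 2-(v, k, λ) BIBD satisfies two necessary conditions:
  (i)  Each point sits in r blocks, and counting incidences through any fixed point gives r(k − 1) = λ(v − 1), so r = λ(v − 1)/(k − 1).
  (ii) Total incidences bk = vr, so b = vr/k.
Step 1: r = λ(v − 1)/(k − 1) = 5·(22 − 1)/(6 − 1) = 5·21/5 = 105/5 = 21.
Step 2: b = vr/k = 22·21/6 = 462/6 = 77.
Check integrality: r = 21 ∈ Z ✓, b = 77 ∈ Z ✓.
(These identities are necessary conditions: they determine r and b for any design with these parameters, but do not by themselves prove that one exists.)

r = 21, b = 77.


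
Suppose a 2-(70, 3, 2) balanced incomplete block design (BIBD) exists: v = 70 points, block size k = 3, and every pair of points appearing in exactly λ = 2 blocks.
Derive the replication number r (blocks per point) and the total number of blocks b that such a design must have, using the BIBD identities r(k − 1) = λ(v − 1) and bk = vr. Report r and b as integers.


Any 2-(v, k, λ) BIBD satisfies two necessary conditions:
  (i)  Each point sits in r blocks, and counting incidences through any fixed point gives r(k − 1) = λ(v − 1), so r = λ(v − 1)/(k − 1).
  (ii) Total incidences bk = vr, so b = vr/k.
Step 1: r = λ(v − 1)/(k − 1) = 2·(70 − 1)/(3 − 1) = 2·69/2 = 138/2 = 69.
Step 2: b = vr/k = 70·69/3 = 4830/3 = 1610.
Check integrality: r = 69 ∈ Z ✓, b = 1610 ∈ Z ✓.
(These identities are necessary conditions: they determine r and b for any design with these parameters, but do not by themselves prove that one exists.)

r = 69, b = 1610.


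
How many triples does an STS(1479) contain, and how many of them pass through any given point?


An STS(v) is a 2-(v, 3, 1) BIBD: block size k = 3, λ = 1.
Replication: r(k − 1) = λ(v − 1) ⇒ r·2 = 1479 − 1 = 1478 ⇒ r = 739.
Block count: bk = vr ⇒ b·3 = 1479·739 = 1092981 ⇒ b = 364327.
(Check via b = v(v − 1)/6 = 1479·1478/6 = 2185962/6 = 364327.)

r = 739, b = 364327.


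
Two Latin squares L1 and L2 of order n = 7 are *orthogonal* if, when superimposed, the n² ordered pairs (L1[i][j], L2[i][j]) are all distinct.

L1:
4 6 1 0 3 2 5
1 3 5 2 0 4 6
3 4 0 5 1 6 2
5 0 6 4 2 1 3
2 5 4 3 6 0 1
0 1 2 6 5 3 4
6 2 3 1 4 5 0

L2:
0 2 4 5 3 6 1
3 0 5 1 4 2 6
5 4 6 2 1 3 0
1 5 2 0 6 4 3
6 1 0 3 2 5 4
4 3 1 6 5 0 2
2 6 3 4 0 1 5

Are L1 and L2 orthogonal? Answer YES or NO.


Form the n² = 49 superimposed pairs (L1[i][j], L2[i][j]), row by row (rows and columns indexed from 0):
row 0: (4,0) (6,2) (1,4) (0,5) (3,3) (2,6) (5,1)
row 1: (1,3) (3,0) (5,5) (2,1) (0,4) (4,2) (6,6)
row 2: (3,5) (4,4) (0,6) (5,2) (1,1) (6,3) (2,0)
row 3: (5,1) (0,5) (6,2) (4,0) (2,6) (1,4) (3,3)
row 4: (2,6) (5,1) (4,0) (3,3) (6,2) (0,5) (1,4)
row 5: (0,4) (1,3) (2,1) (6,6) (5,5) (3,0) (4,2)
row 6: (6,2) (2,6) (3,3) (1,4) (4,0) (5,1) (0,5)
Orthogonality requires all 49 pairs distinct.
But the pair (5,1) repeats: cell (0,6) has L1 = 5, L2 = 1, and cell (3,0) has L1 = 5, L2 = 1.
A repeated pair means some other pair never occurs (only 21 distinct pairs out of 49), so the squares are not orthogonal.
Conclusion: NO.

NO


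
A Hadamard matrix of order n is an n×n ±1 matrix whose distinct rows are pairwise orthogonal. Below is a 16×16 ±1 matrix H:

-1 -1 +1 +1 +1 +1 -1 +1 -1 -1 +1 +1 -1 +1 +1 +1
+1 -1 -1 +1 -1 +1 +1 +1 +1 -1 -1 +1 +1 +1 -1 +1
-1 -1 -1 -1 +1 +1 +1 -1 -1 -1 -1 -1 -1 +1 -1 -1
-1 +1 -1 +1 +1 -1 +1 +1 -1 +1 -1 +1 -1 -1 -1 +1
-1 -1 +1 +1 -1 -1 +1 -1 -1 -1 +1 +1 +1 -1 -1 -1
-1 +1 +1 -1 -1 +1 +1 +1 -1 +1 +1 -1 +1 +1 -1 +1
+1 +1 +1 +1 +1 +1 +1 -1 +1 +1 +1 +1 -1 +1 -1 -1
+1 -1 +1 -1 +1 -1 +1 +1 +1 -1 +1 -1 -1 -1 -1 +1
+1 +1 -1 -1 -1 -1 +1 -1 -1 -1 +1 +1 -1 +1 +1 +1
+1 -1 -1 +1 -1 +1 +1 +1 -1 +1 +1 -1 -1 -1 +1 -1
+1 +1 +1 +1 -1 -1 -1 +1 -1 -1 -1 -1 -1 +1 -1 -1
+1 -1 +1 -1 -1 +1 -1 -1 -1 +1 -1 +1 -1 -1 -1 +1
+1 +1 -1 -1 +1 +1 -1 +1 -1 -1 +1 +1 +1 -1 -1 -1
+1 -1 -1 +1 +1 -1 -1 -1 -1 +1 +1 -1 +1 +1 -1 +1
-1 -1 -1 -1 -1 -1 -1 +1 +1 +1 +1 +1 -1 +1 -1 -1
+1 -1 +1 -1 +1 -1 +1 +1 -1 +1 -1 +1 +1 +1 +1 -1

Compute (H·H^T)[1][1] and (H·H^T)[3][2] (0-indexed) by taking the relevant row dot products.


Row 1 of H: [1, -1, -1, 1, -1, 1, 1, 1, 1, -1, -1, 1, 1, 1, -1, 1].
Row 2 of H: [-1, -1, -1, -1, 1, 1, 1, -1, -1, -1, -1, -1, -1, 1, -1, -1].
Row 3 of H: [-1, 1, -1, 1, 1, -1, 1, 1, -1, 1, -1, 1, -1, -1, -1, 1].
(H·H^T)[1][1] = Σ_j H[1][j]·H[1][j] = (1)² + (-1)² + (-1)² + (1)² + (-1)² + (1)² + (1)² + (1)² + (1)² + (-1)² + (-1)² + (1)² + (1)² + (1)² + (-1)² + (1)² = 1 + 1 + 1 + 1 + 1 + 1 + 1 + 1 + 1 + 1 + 1 + 1 + 1 + 1 + 1 + 1 = 16.
(H·H^T)[3][2] = Σ_j H[3][j]·H[2][j] = (-1)·(-1) + (1)·(-1) + (-1)·(-1) + (1)·(-1) + (1)·(1) + (-1)·(1) + (1)·(1) + (1)·(-1) + (-1)·(-1) + (1)·(-1) + (-1)·(-1) + (1)·(-1) + (-1)·(-1) + (-1)·(1) + (-1)·(-1) + (1)·(-1) = 1 + -1 + 1 + -1 + 1 + -1 + 1 + -1 + 1 + -1 + 1 + -1 + 1 + -1 + 1 + -1 = 0.
So rows 3 and 2 are orthogonal; the diagonal entry equals n = 16.

(1,1) entry = 16; (3,2) entry = 0.


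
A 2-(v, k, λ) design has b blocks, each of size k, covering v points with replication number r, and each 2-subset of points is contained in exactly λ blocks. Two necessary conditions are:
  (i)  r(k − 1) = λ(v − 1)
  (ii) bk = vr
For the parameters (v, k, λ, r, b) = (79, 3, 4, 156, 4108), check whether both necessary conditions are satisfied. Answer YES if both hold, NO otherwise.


Condition (i): r(k − 1) = 156·2 = 312; λ(v − 1) = 4·78 = 312. Match? YES.
Condition (ii): bk = 4108·3 = 12324; vr = 79·156 = 12324. Match? YES.
Both conditions hold? YES.

YES


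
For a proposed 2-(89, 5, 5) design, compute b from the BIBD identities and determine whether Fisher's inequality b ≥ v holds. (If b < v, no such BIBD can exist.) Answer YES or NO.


b = λv(v − 1)/(k(k − 1)) = 5·89·88/(5·4) = 39160/20 = 1958.
Compare with v = 89: b ≥ v, so Fisher's inequality holds.

YES


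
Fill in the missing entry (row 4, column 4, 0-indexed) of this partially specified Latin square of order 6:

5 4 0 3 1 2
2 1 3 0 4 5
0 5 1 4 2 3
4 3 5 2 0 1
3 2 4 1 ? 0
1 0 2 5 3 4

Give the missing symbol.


Row 4 contains symbols [0, 1, 2, 3, 4] — missing [5].
Column 4 contains symbols [0, 1, 2, 3, 4] — missing [5].
The missing symbol must appear in both missing sets; intersection = [5].
Therefore the hidden value is 5.

Missing value = 5.


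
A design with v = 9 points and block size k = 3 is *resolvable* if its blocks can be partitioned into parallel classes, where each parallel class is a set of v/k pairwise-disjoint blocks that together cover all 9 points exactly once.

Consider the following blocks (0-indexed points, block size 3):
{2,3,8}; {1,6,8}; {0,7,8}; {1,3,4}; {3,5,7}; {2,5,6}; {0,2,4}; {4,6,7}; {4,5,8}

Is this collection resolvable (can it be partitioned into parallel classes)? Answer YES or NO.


v = 9, block size k = 3, number of blocks = 9.
For resolvability, blocks must partition into parallel classes of size v/k = 3.
Total blocks must therefore be a multiple of 3: 9 = 3·3 + 0 ⇒ divisible ✓.
Consider block {2,3,8}. The only other block(s) in the collection disjoint from it are {4,6,7} — just 1 block(s). Any parallel class containing {2,3,8} would need 2 other blocks each disjoint from it, so no parallel class of size 3 can contain {2,3,8}.
Since every block must belong to some parallel class in a resolution, the collection cannot be partitioned into parallel classes.
Resolvable? NO.

NO


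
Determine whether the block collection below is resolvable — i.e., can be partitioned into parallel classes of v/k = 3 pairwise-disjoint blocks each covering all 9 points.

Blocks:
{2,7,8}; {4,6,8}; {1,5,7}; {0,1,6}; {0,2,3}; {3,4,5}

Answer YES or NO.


v = 9, block size k = 3, number of blocks = 6.
For resolvability, blocks must partition into parallel classes of size v/k = 3.
Total blocks must therefore be a multiple of 3: 6 = 3·2 + 0 ⇒ divisible ✓.
Greedy packing gives 2 candidate class(es). Each should be a full parallel class (size 3, covers all 9 points).
  Class 1 (3 blocks): {2,7,8}; {0,1,6}; {3,4,5}. Points covered: [0, 1, 2, 3, 4, 5, 6, 7, 8].
  Class 2 (3 blocks): {4,6,8}; {1,5,7}; {0,2,3}. Points covered: [0, 1, 2, 3, 4, 5, 6, 7, 8].
All classes full (size 3)? YES. All classes cover every point? YES.
Resolvable? YES.

YES


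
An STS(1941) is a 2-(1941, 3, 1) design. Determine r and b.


An STS(v) is a 2-(v, 3, 1) BIBD: block size k = 3, λ = 1.
Replication: r(k − 1) = λ(v − 1) ⇒ r·2 = 1941 − 1 = 1940 ⇒ r = 970.
Block count: bk = vr ⇒ b·3 = 1941·970 = 1882770 ⇒ b = 627590.

r = 970, b = 627590.


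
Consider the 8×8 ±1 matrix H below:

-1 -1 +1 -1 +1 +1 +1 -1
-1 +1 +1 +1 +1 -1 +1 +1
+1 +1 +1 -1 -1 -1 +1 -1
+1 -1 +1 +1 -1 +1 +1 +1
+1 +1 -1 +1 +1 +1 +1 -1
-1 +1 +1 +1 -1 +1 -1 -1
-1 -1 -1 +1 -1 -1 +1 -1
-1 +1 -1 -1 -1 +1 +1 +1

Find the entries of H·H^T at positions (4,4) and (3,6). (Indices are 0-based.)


Row 3 of H: [1, -1, 1, 1, -1, 1, 1, 1].
Row 4 of H: [1, 1, -1, 1, 1, 1, 1, -1].
Row 6 of H: [-1, -1, -1, 1, -1, -1, 1, -1].
(H·H^T)[4][4] = Σ_j H[4][j]·H[4][j] = (1)² + (1)² + (-1)² + (1)² + (1)² + (1)² + (1)² + (-1)² = 1 + 1 + 1 + 1 + 1 + 1 + 1 + 1 = 8.
(H·H^T)[3][6] = Σ_j H[3][j]·H[6][j] = (1)·(-1) + (-1)·(-1) + (1)·(-1) + (1)·(1) + (-1)·(-1) + (1)·(-1) + (1)·(1) + (1)·(-1) = -1 + 1 + -1 + 1 + 1 + -1 + 1 + -1 = 0.
So rows 3 and 6 are orthogonal; the diagonal entry equals n = 8.

(4,4) entry = 8; (3,6) entry = 0.


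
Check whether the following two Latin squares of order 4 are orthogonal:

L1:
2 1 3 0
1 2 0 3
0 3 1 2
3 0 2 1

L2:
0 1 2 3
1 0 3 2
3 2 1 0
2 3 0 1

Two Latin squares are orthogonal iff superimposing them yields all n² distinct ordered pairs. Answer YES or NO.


Form the n² = 16 superimposed pairs (L1[i][j], L2[i][j]), row by row (rows and columns indexed from 0):
row 0: (2,0) (1,1) (3,2) (0,3)
row 1: (1,1) (2,0) (0,3) (3,2)
row 2: (0,3) (3,2) (1,1) (2,0)
row 3: (3,2) (0,3) (2,0) (1,1)
Orthogonality requires all 16 pairs distinct.
But the pair (1,1) repeats: cell (0,1) has L1 = 1, L2 = 1, and cell (1,0) has L1 = 1, L2 = 1.
A repeated pair means some other pair never occurs (only 4 distinct pairs out of 16), so the squares are not orthogonal.
Conclusion: NO.

NO


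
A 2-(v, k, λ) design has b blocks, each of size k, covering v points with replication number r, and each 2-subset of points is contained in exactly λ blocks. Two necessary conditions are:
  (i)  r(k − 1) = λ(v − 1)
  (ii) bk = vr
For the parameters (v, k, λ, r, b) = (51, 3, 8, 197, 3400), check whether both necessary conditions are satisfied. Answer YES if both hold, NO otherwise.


Condition (i): r(k − 1) = 197·2 = 394; λ(v − 1) = 8·50 = 400. Match? NO.
Condition (ii): bk = 3400·3 = 10200; vr = 51·197 = 10047. Match? NO.
Both conditions hold? NO.

NO


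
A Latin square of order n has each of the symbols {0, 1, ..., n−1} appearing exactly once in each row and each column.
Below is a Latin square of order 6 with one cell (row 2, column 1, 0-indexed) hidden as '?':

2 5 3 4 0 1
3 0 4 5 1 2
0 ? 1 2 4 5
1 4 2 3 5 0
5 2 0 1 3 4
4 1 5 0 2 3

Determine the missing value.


Row 2 contains symbols [0, 1, 2, 4, 5] — missing [3].
Column 1 contains symbols [0, 1, 2, 4, 5] — missing [3].
The missing symbol must appear in both missing sets; intersection = [3].
Therefore the hidden value is 3.

Missing value = 3.


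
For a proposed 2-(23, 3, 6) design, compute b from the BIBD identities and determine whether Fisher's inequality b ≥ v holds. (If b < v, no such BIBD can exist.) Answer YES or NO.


r = λ(v − 1)/(k − 1) = 6·22/2 = 66.
b = vr/k = 23·66/3 = 506.
Fisher's inequality: b ≥ v ⇔ 506 ≥ 23? YES.

YES


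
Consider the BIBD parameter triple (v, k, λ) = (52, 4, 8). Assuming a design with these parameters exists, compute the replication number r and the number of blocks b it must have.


Any 2-(v, k, λ) BIBD satisfies two necessary conditions:
  (i)  Each point sits in r blocks, and counting incidences through any fixed point gives r(k − 1) = λ(v − 1), so r = λ(v − 1)/(k − 1).
  (ii) Total incidences bk = vr, so b = vr/k.
Step 1: r = λ(v − 1)/(k − 1) = 8·(52 − 1)/(4 − 1) = 8·51/3 = 408/3 = 136.
Step 2: b = vr/k = 52·136/4 = 7072/4 = 1768.
Check integrality: r = 136 ∈ Z ✓, b = 1768 ∈ Z ✓.
(These identities are necessary conditions: they determine r and b for any design with these parameters, but do not by themselves prove that one exists.)

r = 136, b = 1768.
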